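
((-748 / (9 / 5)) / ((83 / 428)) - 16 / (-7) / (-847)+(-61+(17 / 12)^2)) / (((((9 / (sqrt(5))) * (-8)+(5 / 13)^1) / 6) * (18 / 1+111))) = 50710186240025 / 1334597242937112+26369296844813 * sqrt(5) / 18536072818571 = 3.22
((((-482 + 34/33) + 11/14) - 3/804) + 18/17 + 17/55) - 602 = -5687468333/5262180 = -1080.82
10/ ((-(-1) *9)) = 10/ 9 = 1.11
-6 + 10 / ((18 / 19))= 41 / 9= 4.56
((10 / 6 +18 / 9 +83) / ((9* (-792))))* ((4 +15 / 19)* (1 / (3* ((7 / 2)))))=-845 / 152361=-0.01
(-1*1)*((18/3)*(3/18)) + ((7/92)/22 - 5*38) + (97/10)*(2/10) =-189.06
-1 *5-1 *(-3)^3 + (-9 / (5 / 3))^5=-14280157 / 3125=-4569.65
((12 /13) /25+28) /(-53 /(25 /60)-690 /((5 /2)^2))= -2278 /19305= -0.12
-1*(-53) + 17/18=971/18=53.94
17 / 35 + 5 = 5.49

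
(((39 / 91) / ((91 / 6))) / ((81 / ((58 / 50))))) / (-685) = -0.00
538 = 538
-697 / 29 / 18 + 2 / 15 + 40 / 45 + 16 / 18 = 0.58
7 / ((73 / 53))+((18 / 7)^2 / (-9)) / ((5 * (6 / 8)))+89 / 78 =8408263 / 1395030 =6.03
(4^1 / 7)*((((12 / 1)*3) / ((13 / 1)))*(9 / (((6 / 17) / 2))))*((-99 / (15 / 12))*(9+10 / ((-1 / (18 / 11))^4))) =-312377363136 / 605605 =-515810.41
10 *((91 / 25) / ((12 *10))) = 91 / 300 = 0.30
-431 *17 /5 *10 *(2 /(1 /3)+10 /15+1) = -337042 /3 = -112347.33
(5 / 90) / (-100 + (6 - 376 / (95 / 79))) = -95 / 695412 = -0.00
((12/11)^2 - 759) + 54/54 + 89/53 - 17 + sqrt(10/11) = -4951674/6413 + sqrt(110)/11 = -771.18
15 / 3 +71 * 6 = 431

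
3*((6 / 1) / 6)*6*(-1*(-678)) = 12204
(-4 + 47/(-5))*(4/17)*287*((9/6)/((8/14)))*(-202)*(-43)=-1753742487/85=-20632264.55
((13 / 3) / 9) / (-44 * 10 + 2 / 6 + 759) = 0.00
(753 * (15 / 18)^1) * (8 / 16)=1255 / 4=313.75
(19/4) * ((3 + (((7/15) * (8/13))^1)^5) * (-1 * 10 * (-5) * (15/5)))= 16081649350619/7518683250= 2138.89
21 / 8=2.62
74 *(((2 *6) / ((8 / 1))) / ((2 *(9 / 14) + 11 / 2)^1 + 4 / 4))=1554 / 109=14.26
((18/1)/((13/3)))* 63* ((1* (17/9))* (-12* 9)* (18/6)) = -2082024/13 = -160155.69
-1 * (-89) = 89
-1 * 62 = -62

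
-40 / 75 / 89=-8 / 1335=-0.01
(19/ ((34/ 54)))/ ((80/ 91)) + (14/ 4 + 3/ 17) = 51683/ 1360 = 38.00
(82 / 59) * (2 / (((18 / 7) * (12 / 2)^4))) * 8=287 / 43011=0.01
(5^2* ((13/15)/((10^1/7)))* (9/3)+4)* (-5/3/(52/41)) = -6765/104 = -65.05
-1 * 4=-4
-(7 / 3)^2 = -5.44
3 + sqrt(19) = 7.36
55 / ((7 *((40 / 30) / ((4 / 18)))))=55 / 42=1.31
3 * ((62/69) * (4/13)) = 248/299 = 0.83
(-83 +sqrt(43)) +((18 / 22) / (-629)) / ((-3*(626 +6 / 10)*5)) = -1799209838 / 21677227 +sqrt(43) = -76.44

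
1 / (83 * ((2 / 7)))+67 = 11129 / 166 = 67.04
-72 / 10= -36 / 5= -7.20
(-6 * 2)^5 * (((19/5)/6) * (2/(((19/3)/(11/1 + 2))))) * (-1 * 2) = 6469632/5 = 1293926.40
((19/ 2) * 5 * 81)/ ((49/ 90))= 346275/ 49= 7066.84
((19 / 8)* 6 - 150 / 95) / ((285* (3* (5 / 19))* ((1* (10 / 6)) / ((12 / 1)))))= 963 / 2375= 0.41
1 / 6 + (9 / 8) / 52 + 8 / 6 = 633 / 416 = 1.52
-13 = -13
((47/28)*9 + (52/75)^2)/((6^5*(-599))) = -2455087/733607280000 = -0.00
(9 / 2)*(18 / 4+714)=12933 / 4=3233.25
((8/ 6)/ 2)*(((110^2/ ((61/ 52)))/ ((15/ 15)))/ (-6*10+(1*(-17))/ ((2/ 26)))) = -1258400/ 51423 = -24.47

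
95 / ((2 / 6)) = 285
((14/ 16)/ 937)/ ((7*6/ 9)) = 3/ 14992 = 0.00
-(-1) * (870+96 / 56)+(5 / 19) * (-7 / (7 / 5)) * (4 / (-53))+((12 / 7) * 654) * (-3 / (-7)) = 66726706 / 49343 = 1352.30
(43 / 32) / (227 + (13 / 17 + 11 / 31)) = 22661 / 3847008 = 0.01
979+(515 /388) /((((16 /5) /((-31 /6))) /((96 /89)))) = 33727003 /34532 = 976.69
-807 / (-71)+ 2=949 / 71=13.37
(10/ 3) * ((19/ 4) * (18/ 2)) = 285/ 2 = 142.50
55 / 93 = 0.59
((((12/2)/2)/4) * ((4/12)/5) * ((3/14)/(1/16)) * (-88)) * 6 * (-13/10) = 20592/175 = 117.67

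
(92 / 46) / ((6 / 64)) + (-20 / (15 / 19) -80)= -84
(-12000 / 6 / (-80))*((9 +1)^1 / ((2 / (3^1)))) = 375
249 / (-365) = -249 / 365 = -0.68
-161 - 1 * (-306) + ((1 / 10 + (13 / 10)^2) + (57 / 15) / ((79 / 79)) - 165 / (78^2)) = 3816769 / 25350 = 150.56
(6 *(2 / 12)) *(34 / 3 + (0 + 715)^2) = 1533709 / 3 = 511236.33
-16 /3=-5.33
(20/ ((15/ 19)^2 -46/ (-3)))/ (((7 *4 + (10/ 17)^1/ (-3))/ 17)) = 9389610/ 12252229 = 0.77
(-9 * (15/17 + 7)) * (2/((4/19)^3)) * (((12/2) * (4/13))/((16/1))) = -12407931/7072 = -1754.52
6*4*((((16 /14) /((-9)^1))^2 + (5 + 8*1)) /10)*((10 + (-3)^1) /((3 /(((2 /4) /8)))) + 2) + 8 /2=5638603 /79380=71.03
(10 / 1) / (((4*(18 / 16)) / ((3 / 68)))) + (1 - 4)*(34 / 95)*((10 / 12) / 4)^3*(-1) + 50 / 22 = 2.38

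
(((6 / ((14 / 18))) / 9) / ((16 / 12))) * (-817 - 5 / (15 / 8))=-7377 / 14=-526.93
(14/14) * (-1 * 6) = -6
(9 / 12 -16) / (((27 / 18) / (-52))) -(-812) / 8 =3781 / 6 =630.17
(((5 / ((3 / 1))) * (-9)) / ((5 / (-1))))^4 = 81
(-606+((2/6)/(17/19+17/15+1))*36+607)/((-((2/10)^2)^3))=-66921875/863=-77545.63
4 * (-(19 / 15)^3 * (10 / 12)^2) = -6859 / 1215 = -5.65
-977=-977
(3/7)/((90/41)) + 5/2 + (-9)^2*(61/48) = 177463/1680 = 105.63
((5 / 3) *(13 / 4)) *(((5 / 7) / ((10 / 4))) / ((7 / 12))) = 2.65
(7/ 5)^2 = 49/ 25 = 1.96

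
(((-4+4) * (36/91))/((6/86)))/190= 0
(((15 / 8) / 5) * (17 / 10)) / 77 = 51 / 6160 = 0.01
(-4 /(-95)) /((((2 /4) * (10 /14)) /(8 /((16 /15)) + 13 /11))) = 5348 /5225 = 1.02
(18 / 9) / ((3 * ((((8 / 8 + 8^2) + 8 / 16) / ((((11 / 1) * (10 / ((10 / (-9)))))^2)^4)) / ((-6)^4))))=15945028319714459328 / 131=121717773432934804.03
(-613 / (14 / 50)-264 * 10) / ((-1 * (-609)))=-33805 / 4263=-7.93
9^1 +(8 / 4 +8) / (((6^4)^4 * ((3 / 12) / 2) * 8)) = 12694994583557 / 1410554953728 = 9.00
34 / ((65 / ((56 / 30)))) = 952 / 975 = 0.98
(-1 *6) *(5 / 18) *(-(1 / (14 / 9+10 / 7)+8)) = 7835 / 564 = 13.89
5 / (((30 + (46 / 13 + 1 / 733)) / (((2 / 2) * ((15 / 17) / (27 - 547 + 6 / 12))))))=-1429350 / 5645112463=-0.00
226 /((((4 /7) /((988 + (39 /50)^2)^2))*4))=4831757098271831 /50000000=96635141.97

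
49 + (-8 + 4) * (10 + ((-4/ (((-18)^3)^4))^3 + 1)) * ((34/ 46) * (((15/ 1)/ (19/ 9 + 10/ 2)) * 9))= -20822341327914092356574213439784247571486080939/ 36632938326994334771788474353002553418973184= -568.40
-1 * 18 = -18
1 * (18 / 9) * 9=18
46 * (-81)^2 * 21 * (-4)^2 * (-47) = -4766120352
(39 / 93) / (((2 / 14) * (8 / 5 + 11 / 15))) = 39 / 31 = 1.26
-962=-962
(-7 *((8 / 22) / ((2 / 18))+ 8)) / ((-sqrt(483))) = 124 *sqrt(483) / 759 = 3.59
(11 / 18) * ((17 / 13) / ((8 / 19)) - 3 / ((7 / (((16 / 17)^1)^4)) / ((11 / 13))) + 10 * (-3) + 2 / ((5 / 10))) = -15502806121 / 1094459184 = -14.16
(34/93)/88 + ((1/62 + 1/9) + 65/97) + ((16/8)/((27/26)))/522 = 750735991/932374476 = 0.81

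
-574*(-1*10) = 5740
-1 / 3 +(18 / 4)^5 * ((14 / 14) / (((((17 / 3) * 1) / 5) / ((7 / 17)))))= 670.10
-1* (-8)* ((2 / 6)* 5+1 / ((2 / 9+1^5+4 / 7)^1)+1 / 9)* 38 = 722000 / 1017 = 709.93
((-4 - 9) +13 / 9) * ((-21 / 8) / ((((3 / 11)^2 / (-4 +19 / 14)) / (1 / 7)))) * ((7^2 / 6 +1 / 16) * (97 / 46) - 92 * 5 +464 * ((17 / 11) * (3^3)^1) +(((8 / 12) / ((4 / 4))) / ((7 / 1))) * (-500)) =-16975665304741 / 5842368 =-2905613.84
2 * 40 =80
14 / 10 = 7 / 5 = 1.40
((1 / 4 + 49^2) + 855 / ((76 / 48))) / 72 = 11765 / 288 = 40.85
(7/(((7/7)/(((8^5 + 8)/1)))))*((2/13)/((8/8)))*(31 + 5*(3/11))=1142346.74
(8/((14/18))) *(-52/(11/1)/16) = -234/77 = -3.04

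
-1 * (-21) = 21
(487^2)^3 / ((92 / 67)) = 893816916644753203 / 92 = 9715401267877752.21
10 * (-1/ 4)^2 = 5/ 8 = 0.62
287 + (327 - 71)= 543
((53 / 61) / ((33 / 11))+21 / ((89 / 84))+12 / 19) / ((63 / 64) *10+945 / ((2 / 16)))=41078368 / 14992069491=0.00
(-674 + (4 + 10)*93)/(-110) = -314/55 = -5.71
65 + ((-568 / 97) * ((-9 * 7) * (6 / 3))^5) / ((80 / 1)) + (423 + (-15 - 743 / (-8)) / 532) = 685464154956189 / 294880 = 2324552885.77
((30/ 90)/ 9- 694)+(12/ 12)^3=-692.96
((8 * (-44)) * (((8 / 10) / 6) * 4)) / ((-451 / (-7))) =-1792 / 615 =-2.91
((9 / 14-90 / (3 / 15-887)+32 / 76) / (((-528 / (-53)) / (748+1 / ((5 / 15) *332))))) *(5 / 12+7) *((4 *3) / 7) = 1112.54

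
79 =79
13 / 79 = 0.16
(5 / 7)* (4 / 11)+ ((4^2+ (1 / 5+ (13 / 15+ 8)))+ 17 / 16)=487667 / 18480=26.39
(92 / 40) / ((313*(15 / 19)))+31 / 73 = 1487351 / 3427350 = 0.43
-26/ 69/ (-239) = 26/ 16491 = 0.00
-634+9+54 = -571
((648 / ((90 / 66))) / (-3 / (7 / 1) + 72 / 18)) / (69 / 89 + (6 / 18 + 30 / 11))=24424092 / 704125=34.69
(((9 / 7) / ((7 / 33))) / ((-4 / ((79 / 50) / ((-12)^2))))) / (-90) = 869 / 4704000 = 0.00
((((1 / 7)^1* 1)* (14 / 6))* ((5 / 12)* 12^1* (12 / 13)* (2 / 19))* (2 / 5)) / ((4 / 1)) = 4 / 247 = 0.02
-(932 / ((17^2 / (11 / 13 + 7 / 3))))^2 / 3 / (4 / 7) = -23372934592 / 381106323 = -61.33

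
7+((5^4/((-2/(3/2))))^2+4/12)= 10547227/48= 219733.90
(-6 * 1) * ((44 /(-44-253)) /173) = 8 /1557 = 0.01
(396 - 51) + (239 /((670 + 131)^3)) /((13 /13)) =177303228584 /513922401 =345.00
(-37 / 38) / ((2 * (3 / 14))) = -259 / 114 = -2.27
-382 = -382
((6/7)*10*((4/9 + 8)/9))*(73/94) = 55480/8883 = 6.25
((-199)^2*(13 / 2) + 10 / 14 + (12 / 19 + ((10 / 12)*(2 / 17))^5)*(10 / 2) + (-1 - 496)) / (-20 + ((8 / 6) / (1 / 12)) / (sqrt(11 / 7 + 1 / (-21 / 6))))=-117893328980797285 / 4609230664248 - 23578665796159457*sqrt(7) / 3456922998186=-43623.56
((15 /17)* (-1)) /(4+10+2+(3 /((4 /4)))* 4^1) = -15 /476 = -0.03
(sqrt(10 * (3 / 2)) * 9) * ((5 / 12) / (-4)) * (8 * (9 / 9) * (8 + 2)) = -75 * sqrt(15) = -290.47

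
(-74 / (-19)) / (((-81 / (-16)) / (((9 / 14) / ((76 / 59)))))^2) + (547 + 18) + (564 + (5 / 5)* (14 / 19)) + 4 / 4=30783498932 / 27223371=1130.77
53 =53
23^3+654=12821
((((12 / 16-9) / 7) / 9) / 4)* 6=-11 / 56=-0.20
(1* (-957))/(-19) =957/19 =50.37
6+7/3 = 25/3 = 8.33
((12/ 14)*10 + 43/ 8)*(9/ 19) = 6.61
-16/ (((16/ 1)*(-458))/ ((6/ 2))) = 3/ 458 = 0.01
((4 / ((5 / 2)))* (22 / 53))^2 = 30976 / 70225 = 0.44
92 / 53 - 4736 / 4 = -62660 / 53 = -1182.26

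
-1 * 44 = -44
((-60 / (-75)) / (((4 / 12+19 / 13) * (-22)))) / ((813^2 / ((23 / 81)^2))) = -6877 / 2782662965775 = -0.00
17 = 17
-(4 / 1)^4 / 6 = -128 / 3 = -42.67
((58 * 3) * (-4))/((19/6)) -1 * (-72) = -147.79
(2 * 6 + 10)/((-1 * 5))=-22/5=-4.40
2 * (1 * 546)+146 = 1238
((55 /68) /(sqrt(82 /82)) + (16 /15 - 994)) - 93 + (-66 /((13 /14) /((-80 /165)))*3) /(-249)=-1194723293 /1100580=-1085.54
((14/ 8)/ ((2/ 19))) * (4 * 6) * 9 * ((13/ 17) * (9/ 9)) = 46683/ 17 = 2746.06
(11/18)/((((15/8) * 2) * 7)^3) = 352/10418625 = 0.00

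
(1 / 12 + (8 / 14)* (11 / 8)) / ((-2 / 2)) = -73 / 84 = -0.87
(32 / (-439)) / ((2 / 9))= -0.33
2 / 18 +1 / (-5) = -4 / 45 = -0.09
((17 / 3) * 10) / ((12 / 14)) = 595 / 9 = 66.11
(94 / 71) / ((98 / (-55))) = -0.74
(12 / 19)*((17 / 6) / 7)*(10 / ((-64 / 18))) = -765 / 1064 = -0.72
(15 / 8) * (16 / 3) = 10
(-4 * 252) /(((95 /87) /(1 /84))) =-1044 /95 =-10.99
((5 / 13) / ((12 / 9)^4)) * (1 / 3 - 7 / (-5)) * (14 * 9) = 26.58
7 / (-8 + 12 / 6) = -7 / 6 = -1.17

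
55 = 55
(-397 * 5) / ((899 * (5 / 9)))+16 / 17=-46357 / 15283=-3.03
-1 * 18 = -18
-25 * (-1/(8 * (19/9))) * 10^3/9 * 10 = 31250/19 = 1644.74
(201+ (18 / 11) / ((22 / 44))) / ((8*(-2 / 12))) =-6741 / 44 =-153.20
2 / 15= 0.13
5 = 5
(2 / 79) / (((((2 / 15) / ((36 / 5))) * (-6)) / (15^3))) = -60750 / 79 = -768.99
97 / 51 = 1.90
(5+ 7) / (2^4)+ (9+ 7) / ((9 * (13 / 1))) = 415 / 468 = 0.89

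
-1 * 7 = -7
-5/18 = -0.28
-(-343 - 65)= 408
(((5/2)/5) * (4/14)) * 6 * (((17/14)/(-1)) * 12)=-612/49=-12.49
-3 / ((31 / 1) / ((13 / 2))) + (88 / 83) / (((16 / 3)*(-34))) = -111081 / 174964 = -0.63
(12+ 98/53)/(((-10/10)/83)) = -60922/53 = -1149.47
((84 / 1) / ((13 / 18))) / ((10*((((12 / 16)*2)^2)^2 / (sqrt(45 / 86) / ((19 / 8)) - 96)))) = -14336 / 65+ 1792*sqrt(430) / 53105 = -219.85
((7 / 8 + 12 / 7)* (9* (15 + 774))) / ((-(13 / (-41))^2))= -1730833245 / 9464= -182886.01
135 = 135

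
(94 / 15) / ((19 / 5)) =94 / 57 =1.65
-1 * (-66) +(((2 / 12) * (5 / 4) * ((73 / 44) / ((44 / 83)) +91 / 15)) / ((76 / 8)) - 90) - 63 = -114940427 / 1324224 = -86.80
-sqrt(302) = -17.38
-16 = -16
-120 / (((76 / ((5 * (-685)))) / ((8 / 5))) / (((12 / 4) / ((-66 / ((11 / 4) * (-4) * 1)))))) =82200 / 19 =4326.32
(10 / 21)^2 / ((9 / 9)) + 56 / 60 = 2558 / 2205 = 1.16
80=80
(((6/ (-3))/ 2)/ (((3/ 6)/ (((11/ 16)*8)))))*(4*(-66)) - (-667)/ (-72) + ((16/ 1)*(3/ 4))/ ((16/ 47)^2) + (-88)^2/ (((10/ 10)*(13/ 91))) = 57206.28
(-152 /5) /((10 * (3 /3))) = -76 /25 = -3.04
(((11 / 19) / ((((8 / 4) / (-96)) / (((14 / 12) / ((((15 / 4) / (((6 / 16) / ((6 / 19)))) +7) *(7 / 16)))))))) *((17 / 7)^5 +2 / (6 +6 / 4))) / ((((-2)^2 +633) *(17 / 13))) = -30082036864 / 40530668745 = -0.74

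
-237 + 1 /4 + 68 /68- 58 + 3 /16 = -293.56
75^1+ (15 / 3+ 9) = 89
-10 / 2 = -5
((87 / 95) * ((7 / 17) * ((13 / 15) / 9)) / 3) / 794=0.00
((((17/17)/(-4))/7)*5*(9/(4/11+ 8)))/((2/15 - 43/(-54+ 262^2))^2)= -5239734996375/480212928356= -10.91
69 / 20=3.45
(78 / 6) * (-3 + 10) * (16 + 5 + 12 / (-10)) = 9009 / 5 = 1801.80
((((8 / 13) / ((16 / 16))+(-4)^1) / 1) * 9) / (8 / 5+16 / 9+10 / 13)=-8910 / 1213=-7.35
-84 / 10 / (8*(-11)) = 21 / 220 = 0.10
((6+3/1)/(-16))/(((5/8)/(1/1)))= -9/10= -0.90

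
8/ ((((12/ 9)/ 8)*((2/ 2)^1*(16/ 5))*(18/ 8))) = 20/ 3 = 6.67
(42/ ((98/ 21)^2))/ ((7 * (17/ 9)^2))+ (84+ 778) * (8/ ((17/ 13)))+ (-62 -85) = 145192421/ 28322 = 5126.49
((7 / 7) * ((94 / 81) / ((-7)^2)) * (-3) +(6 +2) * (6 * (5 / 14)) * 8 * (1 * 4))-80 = 619826 / 1323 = 468.50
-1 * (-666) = 666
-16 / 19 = -0.84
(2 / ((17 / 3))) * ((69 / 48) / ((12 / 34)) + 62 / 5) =7907 / 1360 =5.81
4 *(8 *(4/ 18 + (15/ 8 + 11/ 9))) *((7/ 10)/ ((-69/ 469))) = -1569274/ 3105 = -505.40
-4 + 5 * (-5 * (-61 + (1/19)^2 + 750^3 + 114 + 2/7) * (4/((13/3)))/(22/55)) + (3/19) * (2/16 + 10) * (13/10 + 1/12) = -127929391168600573/5256160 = -24338945383.82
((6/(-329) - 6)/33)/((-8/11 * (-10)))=-33/1316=-0.03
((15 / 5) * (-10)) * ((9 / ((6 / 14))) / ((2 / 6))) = -1890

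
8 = 8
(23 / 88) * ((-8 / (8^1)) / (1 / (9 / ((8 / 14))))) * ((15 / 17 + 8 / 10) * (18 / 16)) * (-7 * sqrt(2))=1186731 * sqrt(2) / 21760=77.13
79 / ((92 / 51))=4029 / 92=43.79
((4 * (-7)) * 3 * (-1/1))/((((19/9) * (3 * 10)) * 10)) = 63/475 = 0.13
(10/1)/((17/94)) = 940/17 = 55.29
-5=-5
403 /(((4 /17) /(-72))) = -123318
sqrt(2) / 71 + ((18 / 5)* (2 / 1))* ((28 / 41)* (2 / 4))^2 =sqrt(2) / 71 + 7056 / 8405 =0.86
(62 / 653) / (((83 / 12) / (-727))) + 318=16694394 / 54199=308.02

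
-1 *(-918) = 918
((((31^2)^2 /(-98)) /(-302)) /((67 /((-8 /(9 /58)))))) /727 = -107128436 /3243581019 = -0.03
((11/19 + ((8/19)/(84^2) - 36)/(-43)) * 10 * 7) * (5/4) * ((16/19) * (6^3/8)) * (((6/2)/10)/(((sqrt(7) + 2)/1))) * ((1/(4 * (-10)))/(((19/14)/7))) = 21429933/294937 - 21429933 * sqrt(7)/589874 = -23.46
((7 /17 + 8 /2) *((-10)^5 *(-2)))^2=225000000000000 /289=778546712802.77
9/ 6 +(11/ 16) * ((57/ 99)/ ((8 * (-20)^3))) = 4607981/ 3072000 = 1.50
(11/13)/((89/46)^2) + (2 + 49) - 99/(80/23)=187522399/8237840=22.76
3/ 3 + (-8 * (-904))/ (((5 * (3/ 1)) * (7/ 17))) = 123049/ 105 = 1171.90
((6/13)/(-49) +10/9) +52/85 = 834976/487305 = 1.71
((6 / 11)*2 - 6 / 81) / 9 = 302 / 2673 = 0.11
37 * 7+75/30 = 523/2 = 261.50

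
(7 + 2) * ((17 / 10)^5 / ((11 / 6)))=69.70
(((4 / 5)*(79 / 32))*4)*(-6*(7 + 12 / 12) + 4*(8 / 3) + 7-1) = -3713 / 15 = -247.53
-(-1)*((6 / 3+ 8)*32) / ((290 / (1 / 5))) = 32 / 145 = 0.22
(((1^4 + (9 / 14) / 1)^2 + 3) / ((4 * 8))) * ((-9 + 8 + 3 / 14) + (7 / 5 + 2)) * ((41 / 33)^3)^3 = 22306822863801320657 / 6792166037277815040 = 3.28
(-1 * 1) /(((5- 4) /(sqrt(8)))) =-2 * sqrt(2) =-2.83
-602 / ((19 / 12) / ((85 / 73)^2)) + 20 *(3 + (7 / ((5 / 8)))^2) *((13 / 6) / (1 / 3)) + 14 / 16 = 65540135673 / 4050040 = 16182.59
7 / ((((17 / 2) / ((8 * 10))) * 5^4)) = 224 / 2125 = 0.11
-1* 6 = -6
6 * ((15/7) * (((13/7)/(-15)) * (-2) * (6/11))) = 936/539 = 1.74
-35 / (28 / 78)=-195 / 2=-97.50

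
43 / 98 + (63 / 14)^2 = 4055 / 196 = 20.69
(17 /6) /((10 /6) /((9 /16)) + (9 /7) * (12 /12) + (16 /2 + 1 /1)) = 1071 /5008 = 0.21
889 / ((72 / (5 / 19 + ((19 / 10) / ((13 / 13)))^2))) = 2180717 / 45600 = 47.82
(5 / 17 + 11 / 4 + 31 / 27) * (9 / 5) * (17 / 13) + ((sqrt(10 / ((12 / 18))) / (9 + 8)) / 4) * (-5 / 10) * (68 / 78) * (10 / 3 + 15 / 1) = 7697 / 780 - 55 * sqrt(15) / 468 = 9.41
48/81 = 16/27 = 0.59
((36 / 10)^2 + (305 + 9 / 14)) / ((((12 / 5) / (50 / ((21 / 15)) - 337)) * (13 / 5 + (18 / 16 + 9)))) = -78392233 / 24941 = -3143.11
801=801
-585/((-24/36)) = 1755/2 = 877.50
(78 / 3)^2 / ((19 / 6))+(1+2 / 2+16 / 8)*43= 7324 / 19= 385.47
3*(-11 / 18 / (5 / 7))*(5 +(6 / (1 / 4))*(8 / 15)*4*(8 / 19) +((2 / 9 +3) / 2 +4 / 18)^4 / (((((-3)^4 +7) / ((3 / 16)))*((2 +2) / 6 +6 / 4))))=-68.19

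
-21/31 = -0.68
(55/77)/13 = 5/91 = 0.05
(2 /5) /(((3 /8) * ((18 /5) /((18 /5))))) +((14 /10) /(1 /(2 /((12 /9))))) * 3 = 221 /30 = 7.37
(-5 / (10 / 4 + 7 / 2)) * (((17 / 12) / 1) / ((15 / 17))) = -289 / 216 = -1.34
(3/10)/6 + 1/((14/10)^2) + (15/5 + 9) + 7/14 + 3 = 15739/980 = 16.06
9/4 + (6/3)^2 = 25/4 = 6.25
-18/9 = -2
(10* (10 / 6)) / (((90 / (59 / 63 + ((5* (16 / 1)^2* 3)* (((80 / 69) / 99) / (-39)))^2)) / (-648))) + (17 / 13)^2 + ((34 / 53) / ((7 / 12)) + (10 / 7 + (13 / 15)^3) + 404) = 16694470650971318 / 121903996339125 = 136.95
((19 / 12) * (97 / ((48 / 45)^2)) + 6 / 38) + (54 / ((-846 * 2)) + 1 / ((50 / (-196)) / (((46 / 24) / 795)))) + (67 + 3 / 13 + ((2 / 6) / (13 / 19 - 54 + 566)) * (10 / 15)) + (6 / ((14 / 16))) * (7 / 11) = 15698312595412755359 / 75948532792704000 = 206.70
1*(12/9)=4/3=1.33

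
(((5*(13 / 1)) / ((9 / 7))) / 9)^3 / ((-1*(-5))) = 18839275 / 531441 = 35.45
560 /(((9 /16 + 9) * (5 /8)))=93.70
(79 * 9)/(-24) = -237/8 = -29.62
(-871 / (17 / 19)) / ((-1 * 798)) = 871 / 714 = 1.22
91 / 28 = 3.25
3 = 3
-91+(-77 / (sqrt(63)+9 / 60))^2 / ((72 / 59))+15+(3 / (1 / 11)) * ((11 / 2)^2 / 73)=2756541552881 / 185299252452 - 699622000 * sqrt(7) / 634586481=11.96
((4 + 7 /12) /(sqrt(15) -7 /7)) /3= 55 /504 + 55 *sqrt(15) /504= 0.53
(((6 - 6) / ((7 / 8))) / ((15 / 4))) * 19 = 0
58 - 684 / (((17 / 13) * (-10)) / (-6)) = -21746 / 85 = -255.84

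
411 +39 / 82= 33741 / 82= 411.48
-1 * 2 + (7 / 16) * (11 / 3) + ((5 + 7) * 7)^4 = 2389782509 / 48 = 49787135.60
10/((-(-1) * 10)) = 1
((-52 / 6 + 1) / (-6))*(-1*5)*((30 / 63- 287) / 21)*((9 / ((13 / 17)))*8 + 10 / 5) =432471875 / 51597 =8381.73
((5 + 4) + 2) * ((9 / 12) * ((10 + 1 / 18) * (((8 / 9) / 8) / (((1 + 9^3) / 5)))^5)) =0.00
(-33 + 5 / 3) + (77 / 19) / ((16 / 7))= -26959 / 912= -29.56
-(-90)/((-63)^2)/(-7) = -10/3087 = -0.00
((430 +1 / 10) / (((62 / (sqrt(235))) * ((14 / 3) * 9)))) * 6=4301 * sqrt(235) / 4340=15.19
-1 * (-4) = 4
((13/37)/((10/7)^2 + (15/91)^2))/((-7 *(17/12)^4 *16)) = -19931184/52920993625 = -0.00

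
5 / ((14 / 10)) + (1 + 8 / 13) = 472 / 91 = 5.19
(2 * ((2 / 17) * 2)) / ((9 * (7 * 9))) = 8 / 9639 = 0.00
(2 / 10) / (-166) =-1 / 830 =-0.00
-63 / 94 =-0.67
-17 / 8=-2.12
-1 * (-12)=12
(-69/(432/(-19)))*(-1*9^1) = -437/16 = -27.31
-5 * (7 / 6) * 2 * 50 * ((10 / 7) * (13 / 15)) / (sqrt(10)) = -228.39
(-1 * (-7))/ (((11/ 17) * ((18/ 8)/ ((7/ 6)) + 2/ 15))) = 24990/ 4763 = 5.25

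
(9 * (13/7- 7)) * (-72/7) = 23328/49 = 476.08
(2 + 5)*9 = 63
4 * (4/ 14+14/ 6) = 220/ 21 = 10.48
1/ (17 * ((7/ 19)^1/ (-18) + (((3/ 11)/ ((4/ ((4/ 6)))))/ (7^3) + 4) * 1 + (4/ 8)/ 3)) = 1290366/ 90954845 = 0.01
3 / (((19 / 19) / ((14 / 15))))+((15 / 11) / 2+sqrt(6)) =sqrt(6)+383 / 110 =5.93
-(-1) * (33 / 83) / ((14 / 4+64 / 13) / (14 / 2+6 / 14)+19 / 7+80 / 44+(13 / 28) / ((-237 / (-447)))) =0.06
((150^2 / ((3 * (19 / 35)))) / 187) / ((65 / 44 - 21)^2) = 46200000 / 238335563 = 0.19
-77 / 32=-2.41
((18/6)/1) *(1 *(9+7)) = 48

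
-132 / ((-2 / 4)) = 264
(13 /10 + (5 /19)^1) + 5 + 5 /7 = 9679 /1330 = 7.28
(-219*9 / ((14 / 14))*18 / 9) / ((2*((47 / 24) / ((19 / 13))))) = -898776 / 611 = -1470.99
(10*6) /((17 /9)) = 540 /17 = 31.76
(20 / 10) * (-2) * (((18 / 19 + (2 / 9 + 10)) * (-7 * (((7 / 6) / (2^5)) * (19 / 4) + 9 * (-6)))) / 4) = -276351215 / 65664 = -4208.57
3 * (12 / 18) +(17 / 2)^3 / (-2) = -4881 / 16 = -305.06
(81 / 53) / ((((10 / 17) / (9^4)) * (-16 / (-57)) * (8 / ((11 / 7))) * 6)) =1888209873 / 949760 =1988.09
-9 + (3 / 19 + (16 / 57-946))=-954.56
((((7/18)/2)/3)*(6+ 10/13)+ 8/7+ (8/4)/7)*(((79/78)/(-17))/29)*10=-1812260/47240739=-0.04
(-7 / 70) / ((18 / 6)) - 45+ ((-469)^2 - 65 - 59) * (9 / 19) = 59330321 / 570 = 104088.28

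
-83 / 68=-1.22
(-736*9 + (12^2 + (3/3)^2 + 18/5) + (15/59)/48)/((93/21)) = -213947041/146320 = -1462.19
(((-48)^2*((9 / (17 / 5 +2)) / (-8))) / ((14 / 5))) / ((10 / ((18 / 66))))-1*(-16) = 872 / 77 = 11.32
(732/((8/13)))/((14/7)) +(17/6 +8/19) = 136345/228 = 598.00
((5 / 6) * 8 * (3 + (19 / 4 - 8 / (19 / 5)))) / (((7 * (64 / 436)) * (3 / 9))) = 233805 / 2128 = 109.87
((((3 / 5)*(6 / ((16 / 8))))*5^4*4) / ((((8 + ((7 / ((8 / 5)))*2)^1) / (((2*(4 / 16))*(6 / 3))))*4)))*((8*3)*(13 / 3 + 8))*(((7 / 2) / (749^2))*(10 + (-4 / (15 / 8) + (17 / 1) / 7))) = 47996400 / 37587067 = 1.28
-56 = -56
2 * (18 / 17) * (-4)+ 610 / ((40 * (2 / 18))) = 8757 / 68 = 128.78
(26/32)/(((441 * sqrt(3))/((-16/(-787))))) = 13 * sqrt(3)/1041201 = 0.00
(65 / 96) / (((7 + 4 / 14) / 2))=455 / 2448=0.19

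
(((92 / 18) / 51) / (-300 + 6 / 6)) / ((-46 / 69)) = 1 / 1989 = 0.00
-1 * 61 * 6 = -366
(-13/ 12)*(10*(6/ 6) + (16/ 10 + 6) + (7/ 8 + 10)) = -14807/ 480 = -30.85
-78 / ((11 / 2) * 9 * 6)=-26 / 99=-0.26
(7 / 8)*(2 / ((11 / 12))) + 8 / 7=235 / 77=3.05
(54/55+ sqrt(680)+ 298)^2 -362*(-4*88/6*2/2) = 65776*sqrt(170)/55+ 1010115208/9075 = 126900.44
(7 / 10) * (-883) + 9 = -6091 / 10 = -609.10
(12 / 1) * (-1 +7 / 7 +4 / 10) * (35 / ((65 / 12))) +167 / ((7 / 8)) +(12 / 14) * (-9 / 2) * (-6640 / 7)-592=10474344 / 3185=3288.65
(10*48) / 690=16 / 23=0.70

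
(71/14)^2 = 5041/196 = 25.72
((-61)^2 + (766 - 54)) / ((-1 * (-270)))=4433 / 270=16.42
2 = 2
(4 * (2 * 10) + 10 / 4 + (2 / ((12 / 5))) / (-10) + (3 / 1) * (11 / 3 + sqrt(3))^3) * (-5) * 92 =-1363325 / 9 - 59800 * sqrt(3) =-255057.19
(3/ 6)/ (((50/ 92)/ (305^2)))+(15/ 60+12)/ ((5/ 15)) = 342479/ 4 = 85619.75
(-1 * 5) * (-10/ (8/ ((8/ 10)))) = 5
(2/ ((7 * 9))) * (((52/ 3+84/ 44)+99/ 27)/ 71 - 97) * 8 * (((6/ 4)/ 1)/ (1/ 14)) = -515.61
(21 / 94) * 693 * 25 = 363825 / 94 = 3870.48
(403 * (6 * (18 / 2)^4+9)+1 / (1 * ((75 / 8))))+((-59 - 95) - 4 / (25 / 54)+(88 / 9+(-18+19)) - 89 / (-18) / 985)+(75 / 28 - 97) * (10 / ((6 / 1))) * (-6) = 15868916.46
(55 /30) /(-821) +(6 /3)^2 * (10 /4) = 49249 /4926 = 10.00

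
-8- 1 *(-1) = -7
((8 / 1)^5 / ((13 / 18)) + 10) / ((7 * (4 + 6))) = 294977 / 455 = 648.30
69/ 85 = 0.81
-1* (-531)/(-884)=-531/884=-0.60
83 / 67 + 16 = 1155 / 67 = 17.24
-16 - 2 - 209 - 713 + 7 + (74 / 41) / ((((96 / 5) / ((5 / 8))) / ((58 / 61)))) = -447992311 / 480192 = -932.94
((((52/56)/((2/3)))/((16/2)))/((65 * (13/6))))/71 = 9/516880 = 0.00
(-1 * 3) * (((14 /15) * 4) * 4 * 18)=-4032 /5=-806.40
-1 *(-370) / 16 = 185 / 8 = 23.12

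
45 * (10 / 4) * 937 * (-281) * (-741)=43898192325 / 2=21949096162.50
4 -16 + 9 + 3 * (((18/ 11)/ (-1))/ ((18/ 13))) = -72/ 11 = -6.55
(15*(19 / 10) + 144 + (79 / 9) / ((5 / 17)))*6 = 18211 / 15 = 1214.07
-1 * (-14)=14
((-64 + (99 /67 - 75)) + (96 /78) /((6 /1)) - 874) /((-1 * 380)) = 660643 /248235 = 2.66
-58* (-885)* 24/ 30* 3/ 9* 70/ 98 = 68440/ 7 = 9777.14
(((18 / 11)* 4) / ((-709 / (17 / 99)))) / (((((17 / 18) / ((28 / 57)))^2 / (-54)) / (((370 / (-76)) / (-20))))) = 56391552 / 10003254767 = 0.01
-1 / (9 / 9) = -1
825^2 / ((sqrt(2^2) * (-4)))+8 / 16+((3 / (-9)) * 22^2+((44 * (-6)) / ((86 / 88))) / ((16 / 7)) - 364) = -88464221 / 1032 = -85721.14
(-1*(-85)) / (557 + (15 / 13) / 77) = 85085 / 557572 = 0.15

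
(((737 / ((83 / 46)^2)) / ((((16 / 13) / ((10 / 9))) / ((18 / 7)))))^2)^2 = 412426028536388841928007250625 / 5407753649365837441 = 76265683549.54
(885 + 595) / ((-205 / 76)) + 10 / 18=-202259 / 369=-548.13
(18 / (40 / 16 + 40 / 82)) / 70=738 / 8575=0.09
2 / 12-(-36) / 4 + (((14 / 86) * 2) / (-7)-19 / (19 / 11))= -1.88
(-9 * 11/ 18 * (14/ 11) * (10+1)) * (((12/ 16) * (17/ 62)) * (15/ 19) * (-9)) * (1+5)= 1590435/ 2356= 675.06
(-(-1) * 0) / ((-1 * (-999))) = 0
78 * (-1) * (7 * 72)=-39312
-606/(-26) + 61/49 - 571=-348087/637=-546.45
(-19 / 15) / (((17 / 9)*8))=-57 / 680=-0.08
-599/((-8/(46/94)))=13777/376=36.64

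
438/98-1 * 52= -2329/49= -47.53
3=3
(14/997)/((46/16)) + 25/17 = 1.48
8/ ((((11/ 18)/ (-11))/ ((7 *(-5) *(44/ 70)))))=3168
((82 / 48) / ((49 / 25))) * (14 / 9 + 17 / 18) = 5125 / 2352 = 2.18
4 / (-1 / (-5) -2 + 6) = 20 / 21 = 0.95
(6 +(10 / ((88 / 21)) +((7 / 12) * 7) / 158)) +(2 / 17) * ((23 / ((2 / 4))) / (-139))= 412657783 / 49282728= 8.37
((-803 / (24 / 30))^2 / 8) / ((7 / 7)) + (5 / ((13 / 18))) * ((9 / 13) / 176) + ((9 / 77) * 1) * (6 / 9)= 209772663077 / 1665664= 125939.36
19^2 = 361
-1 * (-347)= 347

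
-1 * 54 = -54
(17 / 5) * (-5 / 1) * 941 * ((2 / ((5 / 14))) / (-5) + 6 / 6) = 47991 / 25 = 1919.64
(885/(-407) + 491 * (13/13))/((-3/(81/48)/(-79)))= 17681859/814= 21722.19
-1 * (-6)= 6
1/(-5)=-1/5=-0.20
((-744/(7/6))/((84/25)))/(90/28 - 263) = 18600/25459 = 0.73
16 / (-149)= -16 / 149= -0.11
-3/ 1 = -3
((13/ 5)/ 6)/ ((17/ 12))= 26/ 85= 0.31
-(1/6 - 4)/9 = 23/54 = 0.43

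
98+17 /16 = 1585 /16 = 99.06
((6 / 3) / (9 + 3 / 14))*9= 84 / 43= 1.95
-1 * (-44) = 44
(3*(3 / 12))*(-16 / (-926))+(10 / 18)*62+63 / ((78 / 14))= 2479141 / 54171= 45.77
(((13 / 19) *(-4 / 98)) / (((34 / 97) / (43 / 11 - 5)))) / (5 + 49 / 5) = 37830 / 6441589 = 0.01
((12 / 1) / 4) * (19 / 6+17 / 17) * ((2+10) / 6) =25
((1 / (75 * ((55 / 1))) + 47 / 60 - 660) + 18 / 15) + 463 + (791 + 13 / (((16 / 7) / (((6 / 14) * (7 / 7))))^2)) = 629841281 / 1056000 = 596.44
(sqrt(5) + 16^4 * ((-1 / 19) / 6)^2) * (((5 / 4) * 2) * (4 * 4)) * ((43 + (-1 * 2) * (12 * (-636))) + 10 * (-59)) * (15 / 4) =2207550 * sqrt(5) + 12056166400 / 1083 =16068426.14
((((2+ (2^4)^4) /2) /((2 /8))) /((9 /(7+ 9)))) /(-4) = -58256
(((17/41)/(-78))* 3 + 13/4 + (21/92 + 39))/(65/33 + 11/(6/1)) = 34356003/3077009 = 11.17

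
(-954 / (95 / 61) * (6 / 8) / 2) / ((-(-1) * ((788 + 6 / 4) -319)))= -87291 / 178790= -0.49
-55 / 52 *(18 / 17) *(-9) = 4455 / 442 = 10.08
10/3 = 3.33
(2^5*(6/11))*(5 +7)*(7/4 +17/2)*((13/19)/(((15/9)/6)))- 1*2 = 5286.18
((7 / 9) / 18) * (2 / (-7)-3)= -23 / 162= -0.14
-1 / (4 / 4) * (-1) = 1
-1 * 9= -9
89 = 89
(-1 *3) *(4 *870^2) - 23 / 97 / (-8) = -7048252777 / 776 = -9082799.97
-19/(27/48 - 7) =304/103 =2.95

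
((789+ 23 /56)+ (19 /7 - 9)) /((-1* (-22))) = 6265 /176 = 35.60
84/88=21/22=0.95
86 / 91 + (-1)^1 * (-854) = 77800 / 91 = 854.95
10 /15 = 2 /3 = 0.67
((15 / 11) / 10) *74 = 111 / 11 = 10.09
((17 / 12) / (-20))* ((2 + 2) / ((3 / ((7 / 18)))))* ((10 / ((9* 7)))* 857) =-14569 / 2916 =-5.00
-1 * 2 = -2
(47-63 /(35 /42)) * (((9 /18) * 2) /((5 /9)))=-1287 /25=-51.48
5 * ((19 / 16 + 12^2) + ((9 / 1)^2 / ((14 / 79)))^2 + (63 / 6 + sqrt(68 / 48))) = 5 * sqrt(51) / 6 + 819554315 / 784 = 1045355.84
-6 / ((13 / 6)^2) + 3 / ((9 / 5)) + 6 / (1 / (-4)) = -11971 / 507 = -23.61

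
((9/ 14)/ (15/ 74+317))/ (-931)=-333/ 152973541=-0.00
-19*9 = -171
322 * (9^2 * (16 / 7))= 59616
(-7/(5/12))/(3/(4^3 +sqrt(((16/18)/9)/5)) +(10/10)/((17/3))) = -999367712/13285985- 145656 *sqrt(10)/13285985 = -75.25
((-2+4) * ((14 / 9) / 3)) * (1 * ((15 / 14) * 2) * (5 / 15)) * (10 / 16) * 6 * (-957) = -7975 / 3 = -2658.33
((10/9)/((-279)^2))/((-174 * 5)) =-1/60949503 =-0.00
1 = 1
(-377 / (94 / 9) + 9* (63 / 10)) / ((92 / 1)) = 2421 / 10810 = 0.22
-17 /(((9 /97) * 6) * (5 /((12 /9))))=-3298 /405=-8.14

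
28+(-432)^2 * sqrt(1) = 186652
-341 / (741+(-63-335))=-341 / 343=-0.99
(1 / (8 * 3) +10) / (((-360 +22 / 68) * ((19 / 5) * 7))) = -20485 / 19517484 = -0.00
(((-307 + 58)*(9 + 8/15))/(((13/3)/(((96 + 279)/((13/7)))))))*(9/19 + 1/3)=-22048950/247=-89267.00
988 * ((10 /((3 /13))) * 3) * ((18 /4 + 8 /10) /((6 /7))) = 2382562 /3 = 794187.33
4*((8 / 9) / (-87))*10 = -320 / 783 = -0.41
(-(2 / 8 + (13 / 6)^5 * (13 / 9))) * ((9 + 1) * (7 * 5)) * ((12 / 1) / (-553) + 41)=-2744419890125 / 2764368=-992783.84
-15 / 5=-3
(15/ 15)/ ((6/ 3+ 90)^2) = 1/ 8464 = 0.00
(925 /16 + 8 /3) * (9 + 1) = 14515 /24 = 604.79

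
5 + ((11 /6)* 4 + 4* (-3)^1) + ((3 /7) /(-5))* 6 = -19 /105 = -0.18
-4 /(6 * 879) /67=-2 /176679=-0.00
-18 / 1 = -18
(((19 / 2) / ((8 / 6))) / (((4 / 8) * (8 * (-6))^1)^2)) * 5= 95 / 1536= 0.06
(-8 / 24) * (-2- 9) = 11 / 3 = 3.67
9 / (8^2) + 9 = 585 / 64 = 9.14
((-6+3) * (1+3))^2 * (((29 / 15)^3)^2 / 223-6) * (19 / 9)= -4452333210416 / 2540109375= -1752.81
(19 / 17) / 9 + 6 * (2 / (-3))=-593 / 153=-3.88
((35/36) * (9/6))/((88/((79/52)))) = 2765/109824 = 0.03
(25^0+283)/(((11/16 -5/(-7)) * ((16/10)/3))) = 59640/157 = 379.87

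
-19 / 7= -2.71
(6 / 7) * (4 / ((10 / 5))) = 12 / 7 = 1.71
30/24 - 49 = -191/4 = -47.75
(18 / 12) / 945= 1 / 630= 0.00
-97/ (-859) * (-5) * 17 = -8245/ 859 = -9.60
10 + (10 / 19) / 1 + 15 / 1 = 485 / 19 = 25.53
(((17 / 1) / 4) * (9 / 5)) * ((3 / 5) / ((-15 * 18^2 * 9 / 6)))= -17 / 27000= -0.00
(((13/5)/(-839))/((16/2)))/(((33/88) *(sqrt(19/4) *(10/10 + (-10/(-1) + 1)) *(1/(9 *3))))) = -39 *sqrt(19)/159410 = -0.00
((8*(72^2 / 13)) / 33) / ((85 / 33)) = 41472 / 1105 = 37.53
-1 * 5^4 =-625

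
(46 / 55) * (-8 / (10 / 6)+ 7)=46 / 25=1.84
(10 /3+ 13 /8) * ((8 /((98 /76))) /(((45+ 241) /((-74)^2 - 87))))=1740647 /3003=579.64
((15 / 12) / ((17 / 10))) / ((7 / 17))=25 / 14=1.79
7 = 7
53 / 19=2.79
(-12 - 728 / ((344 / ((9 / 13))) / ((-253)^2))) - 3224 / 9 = -36436379 / 387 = -94150.85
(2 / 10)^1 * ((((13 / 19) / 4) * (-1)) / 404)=-13 / 153520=-0.00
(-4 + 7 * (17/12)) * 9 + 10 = 253/4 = 63.25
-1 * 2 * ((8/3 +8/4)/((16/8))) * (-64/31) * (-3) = -896/31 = -28.90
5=5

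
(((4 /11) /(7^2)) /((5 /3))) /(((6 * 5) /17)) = 34 /13475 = 0.00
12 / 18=2 / 3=0.67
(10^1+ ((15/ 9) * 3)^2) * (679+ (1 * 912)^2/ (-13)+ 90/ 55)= -316814855/ 143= -2215488.50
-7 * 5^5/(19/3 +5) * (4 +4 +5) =-853125/34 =-25091.91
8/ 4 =2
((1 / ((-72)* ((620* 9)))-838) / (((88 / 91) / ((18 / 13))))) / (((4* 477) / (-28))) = 16497069169 / 936904320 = 17.61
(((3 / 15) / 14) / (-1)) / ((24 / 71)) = -71 / 1680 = -0.04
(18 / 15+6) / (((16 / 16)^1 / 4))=144 / 5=28.80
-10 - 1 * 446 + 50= -406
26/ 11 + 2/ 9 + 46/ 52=8933/ 2574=3.47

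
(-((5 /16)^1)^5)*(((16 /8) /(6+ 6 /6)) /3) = -3125 /11010048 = -0.00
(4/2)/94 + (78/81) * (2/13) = 0.17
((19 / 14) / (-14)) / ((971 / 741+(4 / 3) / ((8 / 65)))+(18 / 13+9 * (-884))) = 4693 / 384510938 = 0.00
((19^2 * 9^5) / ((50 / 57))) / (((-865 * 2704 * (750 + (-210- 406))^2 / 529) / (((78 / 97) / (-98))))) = 1928286370251 / 767762432528000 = 0.00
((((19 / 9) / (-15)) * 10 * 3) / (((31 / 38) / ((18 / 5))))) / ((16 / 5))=-361 / 62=-5.82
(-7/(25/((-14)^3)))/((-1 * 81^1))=-19208/2025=-9.49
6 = 6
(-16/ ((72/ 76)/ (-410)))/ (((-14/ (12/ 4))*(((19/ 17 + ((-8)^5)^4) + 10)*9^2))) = -529720/ 33339031148716194326481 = -0.00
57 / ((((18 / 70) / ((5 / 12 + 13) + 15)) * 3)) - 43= 222121 / 108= 2056.68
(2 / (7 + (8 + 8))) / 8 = 1 / 92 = 0.01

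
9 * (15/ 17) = 135/ 17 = 7.94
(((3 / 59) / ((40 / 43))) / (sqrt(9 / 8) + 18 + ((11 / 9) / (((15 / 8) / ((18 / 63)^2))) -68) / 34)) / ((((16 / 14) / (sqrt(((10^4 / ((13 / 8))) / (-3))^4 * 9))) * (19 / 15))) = 146183292404352000000000 / 4885988228076601087 -6851671622145000000000 * sqrt(2) / 4885988228076601087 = 27935.71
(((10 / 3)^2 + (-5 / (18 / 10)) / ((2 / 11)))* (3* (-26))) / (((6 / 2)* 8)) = 325 / 24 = 13.54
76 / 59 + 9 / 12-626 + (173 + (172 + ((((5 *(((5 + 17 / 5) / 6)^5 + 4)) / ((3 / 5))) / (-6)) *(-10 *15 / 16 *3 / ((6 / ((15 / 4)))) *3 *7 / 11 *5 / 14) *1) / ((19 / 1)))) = -854672265 / 3156736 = -270.75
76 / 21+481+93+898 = 30988 / 21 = 1475.62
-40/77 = -0.52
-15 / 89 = -0.17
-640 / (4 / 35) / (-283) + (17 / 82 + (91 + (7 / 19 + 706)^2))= 4180869778923 / 8377366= 499067.34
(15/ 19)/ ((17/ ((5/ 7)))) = 0.03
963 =963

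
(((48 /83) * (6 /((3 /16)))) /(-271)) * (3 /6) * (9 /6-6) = 3456 /22493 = 0.15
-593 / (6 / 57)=-11267 / 2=-5633.50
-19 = -19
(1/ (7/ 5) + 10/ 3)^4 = 52200625/ 194481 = 268.41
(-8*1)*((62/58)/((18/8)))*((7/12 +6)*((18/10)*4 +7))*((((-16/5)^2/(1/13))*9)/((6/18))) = -4629354496/3625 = -1277063.31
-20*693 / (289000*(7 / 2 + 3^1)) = -0.01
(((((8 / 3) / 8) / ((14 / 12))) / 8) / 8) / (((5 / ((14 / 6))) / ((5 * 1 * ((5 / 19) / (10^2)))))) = 1 / 36480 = 0.00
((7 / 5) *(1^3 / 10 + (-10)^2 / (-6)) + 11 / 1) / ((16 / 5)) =-1829 / 480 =-3.81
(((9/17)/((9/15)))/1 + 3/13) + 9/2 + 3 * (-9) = -9453/442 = -21.39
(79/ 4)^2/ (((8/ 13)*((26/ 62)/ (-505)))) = -97702855/ 128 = -763303.55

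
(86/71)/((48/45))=645/568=1.14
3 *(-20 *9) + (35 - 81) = -586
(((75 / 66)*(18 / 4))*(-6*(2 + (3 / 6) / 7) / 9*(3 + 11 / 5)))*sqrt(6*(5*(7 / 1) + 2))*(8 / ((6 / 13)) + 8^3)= -1496690*sqrt(222) / 77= -289612.71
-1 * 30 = -30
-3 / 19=-0.16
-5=-5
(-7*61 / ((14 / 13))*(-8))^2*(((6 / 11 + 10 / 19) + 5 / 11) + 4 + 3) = 1629976608 / 19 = 85788242.53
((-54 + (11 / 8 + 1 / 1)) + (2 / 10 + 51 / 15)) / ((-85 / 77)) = 8701 / 200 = 43.50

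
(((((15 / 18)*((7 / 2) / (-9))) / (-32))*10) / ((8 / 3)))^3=0.00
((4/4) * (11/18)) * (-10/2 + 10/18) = -220/81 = -2.72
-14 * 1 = -14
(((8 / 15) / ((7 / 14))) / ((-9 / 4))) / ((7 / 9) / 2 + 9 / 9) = -128 / 375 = -0.34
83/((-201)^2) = 83/40401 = 0.00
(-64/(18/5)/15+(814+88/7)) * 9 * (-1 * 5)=-779990/21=-37142.38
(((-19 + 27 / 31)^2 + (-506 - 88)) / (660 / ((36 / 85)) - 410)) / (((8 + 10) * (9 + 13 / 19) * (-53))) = 484481 / 19371246024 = 0.00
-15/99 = -5/33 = -0.15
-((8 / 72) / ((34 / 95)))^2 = -9025 / 93636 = -0.10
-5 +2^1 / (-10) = -5.20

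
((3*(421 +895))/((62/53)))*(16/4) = 418488/31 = 13499.61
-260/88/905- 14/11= -1.28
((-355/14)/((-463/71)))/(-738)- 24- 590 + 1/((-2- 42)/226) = -32579775073/52620876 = -619.14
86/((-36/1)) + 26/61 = -2155/1098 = -1.96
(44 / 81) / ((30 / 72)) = 176 / 135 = 1.30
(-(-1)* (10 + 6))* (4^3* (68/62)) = 34816/31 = 1123.10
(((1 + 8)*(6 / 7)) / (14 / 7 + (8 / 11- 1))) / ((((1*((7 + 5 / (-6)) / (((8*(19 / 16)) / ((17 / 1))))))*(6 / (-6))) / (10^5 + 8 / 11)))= -25457328 / 629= -40472.70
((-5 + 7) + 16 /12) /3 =10 /9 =1.11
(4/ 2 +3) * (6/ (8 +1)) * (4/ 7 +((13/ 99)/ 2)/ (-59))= 233185/ 122661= 1.90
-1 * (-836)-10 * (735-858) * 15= 19286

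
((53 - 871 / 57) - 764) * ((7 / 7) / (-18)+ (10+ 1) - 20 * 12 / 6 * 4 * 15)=890119097 / 513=1735124.95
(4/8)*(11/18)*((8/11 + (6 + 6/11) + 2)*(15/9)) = 85/18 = 4.72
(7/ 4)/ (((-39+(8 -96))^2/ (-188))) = -329/ 16129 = -0.02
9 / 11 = 0.82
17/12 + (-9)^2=989/12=82.42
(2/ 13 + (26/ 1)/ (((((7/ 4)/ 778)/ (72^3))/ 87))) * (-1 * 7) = -34156473901070/ 13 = -2627421069313.08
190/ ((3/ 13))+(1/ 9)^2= 66691/ 81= 823.35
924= 924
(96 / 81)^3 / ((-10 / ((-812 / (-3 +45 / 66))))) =-292683776 / 5019165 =-58.31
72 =72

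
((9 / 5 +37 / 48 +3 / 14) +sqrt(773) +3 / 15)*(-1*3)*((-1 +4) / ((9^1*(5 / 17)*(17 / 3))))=-3*sqrt(773) / 5- 1003 / 560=-18.47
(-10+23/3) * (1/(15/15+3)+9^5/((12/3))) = -206675/6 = -34445.83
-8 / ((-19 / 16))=128 / 19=6.74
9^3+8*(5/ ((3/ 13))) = 2707/ 3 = 902.33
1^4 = 1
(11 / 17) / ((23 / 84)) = 924 / 391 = 2.36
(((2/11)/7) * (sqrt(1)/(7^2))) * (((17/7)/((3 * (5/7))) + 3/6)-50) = -1451/56595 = -0.03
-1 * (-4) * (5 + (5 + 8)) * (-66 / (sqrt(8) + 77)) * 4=-1463616 / 5921 + 38016 * sqrt(2) / 5921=-238.11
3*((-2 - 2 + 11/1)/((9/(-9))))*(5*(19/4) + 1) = -2079/4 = -519.75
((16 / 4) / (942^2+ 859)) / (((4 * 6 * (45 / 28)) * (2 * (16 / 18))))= 1 / 15226680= 0.00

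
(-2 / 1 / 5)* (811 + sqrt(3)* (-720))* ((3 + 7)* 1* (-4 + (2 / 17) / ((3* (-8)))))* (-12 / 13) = 6448.41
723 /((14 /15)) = 10845 /14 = 774.64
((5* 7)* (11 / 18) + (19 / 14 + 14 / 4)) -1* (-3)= 3685 / 126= 29.25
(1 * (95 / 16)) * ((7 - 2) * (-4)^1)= -118.75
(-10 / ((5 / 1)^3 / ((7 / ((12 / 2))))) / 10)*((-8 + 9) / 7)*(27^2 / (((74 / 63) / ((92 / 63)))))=-5589 / 4625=-1.21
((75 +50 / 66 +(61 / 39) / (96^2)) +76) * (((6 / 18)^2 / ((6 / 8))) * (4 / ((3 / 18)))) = 599999135 / 1111968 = 539.58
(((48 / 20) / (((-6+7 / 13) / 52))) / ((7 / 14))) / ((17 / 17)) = -16224 / 355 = -45.70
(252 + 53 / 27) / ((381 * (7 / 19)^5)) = 16978610843 / 172893609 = 98.20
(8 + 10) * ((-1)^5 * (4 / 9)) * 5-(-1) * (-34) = -74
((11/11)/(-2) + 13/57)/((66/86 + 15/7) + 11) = -9331/477318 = -0.02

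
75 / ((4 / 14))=525 / 2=262.50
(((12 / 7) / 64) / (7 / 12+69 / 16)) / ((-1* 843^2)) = -1 / 129890845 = -0.00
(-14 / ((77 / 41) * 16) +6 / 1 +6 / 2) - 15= -569 / 88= -6.47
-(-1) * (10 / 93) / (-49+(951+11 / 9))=30 / 251999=0.00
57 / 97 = 0.59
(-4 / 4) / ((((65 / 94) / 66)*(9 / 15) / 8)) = -1272.62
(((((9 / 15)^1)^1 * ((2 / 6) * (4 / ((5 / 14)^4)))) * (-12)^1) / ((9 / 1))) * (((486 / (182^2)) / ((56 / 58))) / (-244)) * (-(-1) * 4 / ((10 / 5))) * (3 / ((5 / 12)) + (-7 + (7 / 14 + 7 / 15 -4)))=-745416 / 32215625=-0.02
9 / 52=0.17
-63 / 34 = -1.85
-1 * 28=-28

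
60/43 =1.40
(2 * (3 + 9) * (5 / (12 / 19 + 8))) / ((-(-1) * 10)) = 57 / 41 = 1.39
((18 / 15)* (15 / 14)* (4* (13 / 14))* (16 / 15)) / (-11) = -1248 / 2695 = -0.46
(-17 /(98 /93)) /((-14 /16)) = 6324 /343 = 18.44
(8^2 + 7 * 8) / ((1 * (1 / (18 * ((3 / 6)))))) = 1080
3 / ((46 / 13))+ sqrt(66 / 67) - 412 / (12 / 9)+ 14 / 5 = -304.36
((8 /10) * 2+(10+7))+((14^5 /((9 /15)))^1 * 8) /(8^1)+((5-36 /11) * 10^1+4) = 147908179 /165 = 896413.21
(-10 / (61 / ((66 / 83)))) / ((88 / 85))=-1275 / 10126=-0.13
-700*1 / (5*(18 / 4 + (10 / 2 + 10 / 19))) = -5320 / 381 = -13.96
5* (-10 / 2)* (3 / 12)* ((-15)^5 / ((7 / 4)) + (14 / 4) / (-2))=303751225 / 112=2712064.51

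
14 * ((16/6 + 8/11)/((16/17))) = 1666/33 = 50.48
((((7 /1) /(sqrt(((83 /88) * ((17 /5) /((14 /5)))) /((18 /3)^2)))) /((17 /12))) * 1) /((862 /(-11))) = -11088 * sqrt(108647) /10338397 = -0.35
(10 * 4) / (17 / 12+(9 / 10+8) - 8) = 2400 / 139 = 17.27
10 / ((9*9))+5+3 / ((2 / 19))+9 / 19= 34.10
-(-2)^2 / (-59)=4 / 59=0.07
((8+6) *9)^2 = 15876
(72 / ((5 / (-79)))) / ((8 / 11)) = -7821 / 5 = -1564.20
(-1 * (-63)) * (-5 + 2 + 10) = 441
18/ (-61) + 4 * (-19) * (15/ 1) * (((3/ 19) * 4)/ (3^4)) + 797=432511/ 549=787.82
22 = 22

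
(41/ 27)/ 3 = 41/ 81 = 0.51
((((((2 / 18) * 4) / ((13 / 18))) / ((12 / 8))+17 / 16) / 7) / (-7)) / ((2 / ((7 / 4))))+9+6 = 523241 / 34944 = 14.97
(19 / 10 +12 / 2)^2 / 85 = 6241 / 8500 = 0.73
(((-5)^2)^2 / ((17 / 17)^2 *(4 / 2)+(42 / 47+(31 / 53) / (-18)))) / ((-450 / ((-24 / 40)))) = 37365 / 128287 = 0.29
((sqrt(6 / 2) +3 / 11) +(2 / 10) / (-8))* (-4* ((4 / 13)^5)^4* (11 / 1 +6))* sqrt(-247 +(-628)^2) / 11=-224300372066304* sqrt(131379) / 209054601523688793826811 - 3056092569403392* sqrt(43793) / 11498003083802883660474605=-0.00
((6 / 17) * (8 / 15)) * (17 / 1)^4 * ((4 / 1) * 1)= 314432 / 5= 62886.40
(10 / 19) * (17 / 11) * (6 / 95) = 0.05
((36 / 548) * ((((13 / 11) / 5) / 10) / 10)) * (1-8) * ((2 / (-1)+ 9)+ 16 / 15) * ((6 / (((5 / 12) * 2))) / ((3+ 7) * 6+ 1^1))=-0.00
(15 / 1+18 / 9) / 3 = 17 / 3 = 5.67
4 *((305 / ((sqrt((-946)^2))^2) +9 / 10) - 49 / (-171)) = 908153057 / 191288295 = 4.75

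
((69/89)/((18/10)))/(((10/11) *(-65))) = -253/34710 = -0.01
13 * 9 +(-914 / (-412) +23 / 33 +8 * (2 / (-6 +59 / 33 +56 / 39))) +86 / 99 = 931257115 / 8096418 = 115.02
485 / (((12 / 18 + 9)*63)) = 485 / 609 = 0.80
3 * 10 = 30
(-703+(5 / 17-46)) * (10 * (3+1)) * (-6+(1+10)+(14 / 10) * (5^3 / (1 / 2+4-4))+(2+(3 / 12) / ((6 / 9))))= -181946760 / 17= -10702750.59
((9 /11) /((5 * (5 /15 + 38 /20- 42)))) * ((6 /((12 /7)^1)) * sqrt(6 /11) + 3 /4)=-189 * sqrt(66) /144353- 81 /26246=-0.01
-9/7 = -1.29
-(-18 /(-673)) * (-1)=18 /673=0.03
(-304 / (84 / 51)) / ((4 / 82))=-26486 / 7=-3783.71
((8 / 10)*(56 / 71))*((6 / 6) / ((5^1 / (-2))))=-448 / 1775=-0.25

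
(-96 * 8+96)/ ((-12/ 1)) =56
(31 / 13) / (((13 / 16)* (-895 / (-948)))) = 470208 / 151255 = 3.11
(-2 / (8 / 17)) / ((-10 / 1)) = 17 / 40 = 0.42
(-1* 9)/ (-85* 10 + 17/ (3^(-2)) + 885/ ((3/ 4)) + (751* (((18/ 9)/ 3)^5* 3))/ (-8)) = -0.02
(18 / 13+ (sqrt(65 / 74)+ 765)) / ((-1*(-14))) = sqrt(4810) / 1036+ 9963 / 182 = 54.81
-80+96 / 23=-1744 / 23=-75.83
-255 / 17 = -15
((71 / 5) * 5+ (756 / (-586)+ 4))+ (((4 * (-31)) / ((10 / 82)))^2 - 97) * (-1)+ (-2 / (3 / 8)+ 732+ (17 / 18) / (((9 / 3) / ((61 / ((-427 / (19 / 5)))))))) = -2860180612319 / 2768850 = -1032985.03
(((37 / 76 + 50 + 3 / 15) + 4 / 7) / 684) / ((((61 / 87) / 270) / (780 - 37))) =26440819281 / 1233176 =21441.24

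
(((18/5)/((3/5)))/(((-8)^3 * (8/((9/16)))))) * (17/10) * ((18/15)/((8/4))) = -1377/1638400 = -0.00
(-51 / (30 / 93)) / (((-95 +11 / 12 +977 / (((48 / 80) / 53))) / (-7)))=66402 / 5172455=0.01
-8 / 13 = -0.62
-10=-10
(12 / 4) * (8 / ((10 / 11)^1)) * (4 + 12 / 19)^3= 89954304 / 34295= 2622.96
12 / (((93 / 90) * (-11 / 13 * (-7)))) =4680 / 2387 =1.96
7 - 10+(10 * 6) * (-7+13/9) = -1009/3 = -336.33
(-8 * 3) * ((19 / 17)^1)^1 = -456 / 17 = -26.82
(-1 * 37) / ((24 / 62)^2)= -35557 / 144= -246.92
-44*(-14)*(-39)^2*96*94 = 8454910464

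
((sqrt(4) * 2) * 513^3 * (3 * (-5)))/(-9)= 900037980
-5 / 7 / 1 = -5 / 7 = -0.71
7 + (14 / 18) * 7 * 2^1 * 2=259 / 9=28.78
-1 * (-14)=14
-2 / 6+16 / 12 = 1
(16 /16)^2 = 1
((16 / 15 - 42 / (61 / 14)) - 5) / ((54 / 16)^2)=-1.19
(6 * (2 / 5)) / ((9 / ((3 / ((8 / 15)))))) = 3 / 2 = 1.50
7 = 7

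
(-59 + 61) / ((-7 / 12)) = -24 / 7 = -3.43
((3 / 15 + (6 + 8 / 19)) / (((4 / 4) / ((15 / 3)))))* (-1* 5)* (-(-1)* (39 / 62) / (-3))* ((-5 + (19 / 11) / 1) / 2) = -367965 / 6479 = -56.79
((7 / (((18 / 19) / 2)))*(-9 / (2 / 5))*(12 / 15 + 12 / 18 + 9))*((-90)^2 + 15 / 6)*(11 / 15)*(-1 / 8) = 744428531 / 288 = 2584821.29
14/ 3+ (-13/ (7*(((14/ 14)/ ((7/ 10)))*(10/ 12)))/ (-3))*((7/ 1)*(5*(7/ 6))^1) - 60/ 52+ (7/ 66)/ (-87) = 4617776/ 186615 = 24.74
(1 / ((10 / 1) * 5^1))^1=1 / 50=0.02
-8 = -8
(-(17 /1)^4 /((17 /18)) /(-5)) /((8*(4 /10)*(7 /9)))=397953 /56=7106.30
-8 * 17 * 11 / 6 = -748 / 3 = -249.33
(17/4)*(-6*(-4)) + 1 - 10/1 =93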